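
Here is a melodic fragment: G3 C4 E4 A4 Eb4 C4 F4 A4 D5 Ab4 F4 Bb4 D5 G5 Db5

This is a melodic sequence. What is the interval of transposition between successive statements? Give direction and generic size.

Taking 5-note groups, the heads are G3, C4, F4: the pattern moves up a 4th.
From G3 to C4: up a 4th.

up a 4th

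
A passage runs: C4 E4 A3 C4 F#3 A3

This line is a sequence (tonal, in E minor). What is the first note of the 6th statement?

Unit = 2 notes; the statements start on C4, A3, F#3, moving down a 3rd each time.
Continuing: D3 → B2 → G2. Statement 6 starts on G2.

G2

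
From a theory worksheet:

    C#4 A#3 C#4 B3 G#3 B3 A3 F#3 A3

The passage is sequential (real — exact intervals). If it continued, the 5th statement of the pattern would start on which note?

F3

Taking 3-note groups, the heads are C#4, B3, A3: the pattern moves down a 2nd.
Continuing: G3 → F3. Statement 5 starts on F3.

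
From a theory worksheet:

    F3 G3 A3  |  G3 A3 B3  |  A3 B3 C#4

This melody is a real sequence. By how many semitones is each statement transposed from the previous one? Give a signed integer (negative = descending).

Unit = 3 notes; the statements start on F3, G3, A3, moving up a 2nd each time.
F3→G3 is 55 − 53 = 2 semitones.

2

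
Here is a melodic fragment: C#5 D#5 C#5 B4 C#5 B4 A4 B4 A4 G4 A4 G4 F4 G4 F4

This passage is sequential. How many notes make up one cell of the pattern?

Try groups of 3 (5 cells in 15 notes):
C#5 D#5 C#5 | B4 C#5 B4 | A4 B4 A4 | G4 A4 G4 | F4 G4 F4
Each cell is the previous one down a 2nd — so the unit is 3 notes.

3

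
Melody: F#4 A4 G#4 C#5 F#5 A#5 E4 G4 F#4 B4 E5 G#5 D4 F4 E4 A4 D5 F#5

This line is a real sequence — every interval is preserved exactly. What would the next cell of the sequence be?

Taking 6-note groups, the heads are F#4, E4, D4: the pattern moves down a 2nd.
From C4 the exact shape gives C4 Eb4 D4 G4 C5 E5.

C4 Eb4 D4 G4 C5 E5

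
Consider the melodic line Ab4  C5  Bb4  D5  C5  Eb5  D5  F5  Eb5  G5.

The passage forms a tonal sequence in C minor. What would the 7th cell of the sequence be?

The 2-note cells begin on Ab4, Bb4, C5, D5, Eb5 — each up a 2nd from the last.
Carrying on: F5 → G5.
From G5 the diatonic shape gives G5 Bb5.

G5 Bb5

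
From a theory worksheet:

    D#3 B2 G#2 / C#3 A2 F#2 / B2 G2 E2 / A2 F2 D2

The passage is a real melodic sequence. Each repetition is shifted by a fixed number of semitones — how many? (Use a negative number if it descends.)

-2

The 3-note cells begin on D#3, C#3, B2, A2 — each down a 2nd from the last.
Counting half-steps from D#3 to C#3: -2.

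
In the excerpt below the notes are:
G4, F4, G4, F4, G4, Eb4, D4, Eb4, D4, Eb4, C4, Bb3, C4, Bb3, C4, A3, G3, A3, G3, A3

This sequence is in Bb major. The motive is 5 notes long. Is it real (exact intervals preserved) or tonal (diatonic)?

tonal

Every note is diatonic to Bb major.
Cell 1 has -2 semitones from note 1 to 2, but cell 2 has -1 — the interval quality changes while the contour stays the same, which is the hallmark of a tonal sequence.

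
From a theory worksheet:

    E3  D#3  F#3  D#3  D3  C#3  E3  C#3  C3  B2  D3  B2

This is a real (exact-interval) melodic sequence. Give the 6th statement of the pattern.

Gb2 F2 Ab2 F2

With a 4-note motive the entries are E3, D3, C3, each down a 2nd from the previous.
Carrying on: Bb2 → Ab2 → Gb2.
From Gb2 the exact shape gives Gb2 F2 Ab2 F2.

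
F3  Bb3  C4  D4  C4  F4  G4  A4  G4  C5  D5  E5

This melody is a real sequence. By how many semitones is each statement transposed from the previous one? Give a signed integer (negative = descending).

With a 4-note motive the entries are F3, C4, G4, each up a 5th from the previous.
F3→C4 is 60 − 53 = 7 semitones.

7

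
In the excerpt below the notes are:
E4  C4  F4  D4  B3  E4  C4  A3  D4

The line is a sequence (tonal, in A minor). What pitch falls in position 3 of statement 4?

C4

Grouping in 3s, the 3rd note of each cell is F4, E4, D4.
One more down a 2nd gives C4.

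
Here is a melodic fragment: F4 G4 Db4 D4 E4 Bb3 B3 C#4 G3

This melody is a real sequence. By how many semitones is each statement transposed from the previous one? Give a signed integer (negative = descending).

-3

Unit = 3 notes; the statements start on F4, D4, B3, moving down a 3rd each time.
Counting half-steps from F4 to D4: -3.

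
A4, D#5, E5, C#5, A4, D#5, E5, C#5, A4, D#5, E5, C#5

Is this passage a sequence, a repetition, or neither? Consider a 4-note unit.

repetition

Each 4-note cell is identical (A4 D#5 E5 C#5), restated at the same pitch.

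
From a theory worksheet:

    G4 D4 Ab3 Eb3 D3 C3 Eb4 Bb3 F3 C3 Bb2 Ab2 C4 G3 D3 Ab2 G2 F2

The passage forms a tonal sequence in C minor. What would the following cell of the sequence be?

Ab3 Eb3 Bb2 F2 Eb2 D2

Unit = 6 notes; the statements start on G4, Eb4, C4, moving down a 3rd each time.
Statement 4 starts on Ab3 and keeps the same diatonic contour: Ab3 Eb3 Bb2 F2 Eb2 D2.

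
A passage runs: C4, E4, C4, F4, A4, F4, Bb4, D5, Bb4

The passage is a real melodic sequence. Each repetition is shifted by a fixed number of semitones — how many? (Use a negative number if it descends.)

The 3-note cells begin on C4, F4, Bb4 — each up a 4th from the last.
C4 to F4 spans +5 semitones.

5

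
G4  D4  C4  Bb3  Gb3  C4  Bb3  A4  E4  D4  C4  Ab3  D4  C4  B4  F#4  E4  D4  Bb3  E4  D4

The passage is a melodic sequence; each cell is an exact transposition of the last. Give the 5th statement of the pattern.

With a 7-note motive the entries are G4, A4, B4, each up a 2nd from the previous.
Extending up a 2nd: C#5 → D#5.
So cell 5 is D#5 A#4 G#4 F#4 D4 G#4 F#4.

D#5 A#4 G#4 F#4 D4 G#4 F#4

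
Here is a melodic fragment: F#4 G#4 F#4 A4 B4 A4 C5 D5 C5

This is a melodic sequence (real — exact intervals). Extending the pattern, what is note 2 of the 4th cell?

F5

The unit is 3 notes. Position-2 pitches of the 3 shown cells: G#4, B4, D5.
One more up a 3rd gives F5.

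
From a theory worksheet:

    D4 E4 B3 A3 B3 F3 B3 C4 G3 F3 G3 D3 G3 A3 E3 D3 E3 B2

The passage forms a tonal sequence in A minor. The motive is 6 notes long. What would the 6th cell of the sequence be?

A2 B2 F2 E2 F2 C2

Taking 6-note groups, the heads are D4, B3, G3: the pattern moves down a 3rd.
Extending down a 3rd: E3 → C3 → A2.
So cell 6 is A2 B2 F2 E2 F2 C2.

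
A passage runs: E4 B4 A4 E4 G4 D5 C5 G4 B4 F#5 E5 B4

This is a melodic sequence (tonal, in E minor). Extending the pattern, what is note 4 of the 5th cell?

F#5

The unit is 4 notes. Position-4 pitches of the 3 shown cells: E4, G4, B4.
Carrying that up a 3rd forward: D5 → F#5.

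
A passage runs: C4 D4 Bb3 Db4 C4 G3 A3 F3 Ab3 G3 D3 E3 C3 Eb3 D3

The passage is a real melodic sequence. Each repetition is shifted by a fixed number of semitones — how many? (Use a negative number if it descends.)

-5

The 5-note cells begin on C4, G3, D3 — each down a 4th from the last.
C4 to G3 spans -5 semitones.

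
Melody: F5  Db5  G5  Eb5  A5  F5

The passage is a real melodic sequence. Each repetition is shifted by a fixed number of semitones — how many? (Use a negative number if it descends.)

The 2-note cells begin on F5, G5, A5 — each up a 2nd from the last.
Counting half-steps from F5 to G5: 2.

2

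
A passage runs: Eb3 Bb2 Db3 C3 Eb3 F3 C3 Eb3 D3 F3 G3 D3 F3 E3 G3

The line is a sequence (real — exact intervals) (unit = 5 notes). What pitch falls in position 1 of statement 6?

With 5-note cells, note 1 of each statement runs Eb3, F3, G3.
Each moves up a 2nd. Continuing: A3 → B3 → C#4.

C#4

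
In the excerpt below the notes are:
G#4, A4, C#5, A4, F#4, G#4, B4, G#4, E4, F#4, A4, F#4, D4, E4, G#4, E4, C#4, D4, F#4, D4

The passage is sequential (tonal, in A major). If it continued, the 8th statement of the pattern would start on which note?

G#3

The 4-note cells begin on G#4, F#4, E4, D4, C#4 — each down a 2nd from the last.
Extending the heads down a 2nd: B3 → A3 → G#3.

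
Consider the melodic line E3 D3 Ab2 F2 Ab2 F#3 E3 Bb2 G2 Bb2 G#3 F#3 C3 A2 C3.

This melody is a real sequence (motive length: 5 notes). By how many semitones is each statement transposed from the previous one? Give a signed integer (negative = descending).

2

With a 5-note motive the entries are E3, F#3, G#3, each up a 2nd from the previous.
Counting half-steps from E3 to F#3: 2.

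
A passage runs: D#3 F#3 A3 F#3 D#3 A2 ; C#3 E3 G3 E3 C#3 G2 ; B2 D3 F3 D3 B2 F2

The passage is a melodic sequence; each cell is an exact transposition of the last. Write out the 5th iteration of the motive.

G2 Bb2 Db3 Bb2 G2 Db2

The 6-note cells begin on D#3, C#3, B2 — each down a 2nd from the last.
Carrying on: A2 → G2.
So cell 5 is G2 Bb2 Db3 Bb2 G2 Db2.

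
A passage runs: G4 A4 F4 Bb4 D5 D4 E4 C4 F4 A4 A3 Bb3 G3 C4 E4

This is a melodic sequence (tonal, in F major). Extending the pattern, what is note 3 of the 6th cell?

E2

With 5-note cells, note 3 of each statement runs F4, C4, G3.
Extending down a 4th: D3 → A2 → E2.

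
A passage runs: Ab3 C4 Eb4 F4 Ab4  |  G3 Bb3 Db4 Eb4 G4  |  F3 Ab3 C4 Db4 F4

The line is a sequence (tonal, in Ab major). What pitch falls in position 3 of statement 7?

With 5-note cells, note 3 of each statement runs Eb4, Db4, C4.
Carrying that down a 2nd forward: Bb3 → Ab3 → G3 → F3.

F3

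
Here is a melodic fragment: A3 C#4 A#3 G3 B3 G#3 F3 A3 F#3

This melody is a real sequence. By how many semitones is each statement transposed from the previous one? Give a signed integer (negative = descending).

Taking 3-note groups, the heads are A3, G3, F3: the pattern moves down a 2nd.
A3 to G3 spans -2 semitones.

-2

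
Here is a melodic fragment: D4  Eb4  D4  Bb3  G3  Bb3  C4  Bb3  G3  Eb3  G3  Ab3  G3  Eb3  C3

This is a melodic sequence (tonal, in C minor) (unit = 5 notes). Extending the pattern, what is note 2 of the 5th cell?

With 5-note cells, note 2 of each statement runs Eb4, C4, Ab3.
Extending down a 3rd: F3 → D3.

D3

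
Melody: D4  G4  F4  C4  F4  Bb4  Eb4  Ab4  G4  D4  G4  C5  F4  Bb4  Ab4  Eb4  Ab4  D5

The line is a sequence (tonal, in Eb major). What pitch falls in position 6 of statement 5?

F5

With 6-note cells, note 6 of each statement runs Bb4, C5, D5.
Carrying that up a 2nd forward: Eb5 → F5.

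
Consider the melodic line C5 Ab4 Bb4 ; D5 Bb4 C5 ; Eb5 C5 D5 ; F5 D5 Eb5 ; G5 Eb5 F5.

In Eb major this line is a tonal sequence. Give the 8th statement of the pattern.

C6 Ab5 Bb5

The 3-note cells begin on C5, D5, Eb5, F5, G5 — each up a 2nd from the last.
Extending up a 2nd: Ab5 → Bb5 → C6.
So cell 8 is C6 Ab5 Bb5.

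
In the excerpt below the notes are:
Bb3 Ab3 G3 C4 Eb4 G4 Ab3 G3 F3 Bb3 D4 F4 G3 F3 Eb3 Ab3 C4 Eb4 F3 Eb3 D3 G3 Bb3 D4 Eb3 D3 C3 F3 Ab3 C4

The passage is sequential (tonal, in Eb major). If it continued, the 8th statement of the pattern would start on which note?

With a 6-note motive the entries are Bb3, Ab3, G3, F3, Eb3, each down a 2nd from the previous.
Extending the heads down a 2nd: D3 → C3 → Bb2.

Bb2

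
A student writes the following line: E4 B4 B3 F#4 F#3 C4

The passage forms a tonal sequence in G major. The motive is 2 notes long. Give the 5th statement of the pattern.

The 2-note cells begin on E4, B3, F#3 — each down a 4th from the last.
Carrying on: C3 → G2.
Statement 5 starts on G2 and keeps the same diatonic contour: G2 D3.

G2 D3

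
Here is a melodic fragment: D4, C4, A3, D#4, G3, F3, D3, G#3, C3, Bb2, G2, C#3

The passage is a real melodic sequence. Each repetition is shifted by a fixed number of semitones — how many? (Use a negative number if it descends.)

Taking 4-note groups, the heads are D4, G3, C3: the pattern moves down a 5th.
D4→G3 is 55 − 62 = -7 semitones.

-7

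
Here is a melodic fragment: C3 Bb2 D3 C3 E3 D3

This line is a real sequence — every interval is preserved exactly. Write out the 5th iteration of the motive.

Taking 2-note groups, the heads are C3, D3, E3: the pattern moves up a 2nd.
Extending up a 2nd: F#3 → G#3.
So cell 5 is G#3 F#3.

G#3 F#3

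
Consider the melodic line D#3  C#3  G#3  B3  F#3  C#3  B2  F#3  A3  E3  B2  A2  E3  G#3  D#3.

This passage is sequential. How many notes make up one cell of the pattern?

Try groups of 5 (3 cells in 15 notes):
D#3 C#3 G#3 B3 F#3 | C#3 B2 F#3 A3 E3 | B2 A2 E3 G#3 D#3
Each cell is the previous one down a 2nd — so the unit is 5 notes.

5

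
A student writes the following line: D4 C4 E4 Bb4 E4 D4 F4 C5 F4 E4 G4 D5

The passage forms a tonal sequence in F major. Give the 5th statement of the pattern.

With a 4-note motive the entries are D4, E4, F4, each up a 2nd from the previous.
Carrying on: G4 → A4.
From A4 the diatonic shape gives A4 G4 Bb4 F5.

A4 G4 Bb4 F5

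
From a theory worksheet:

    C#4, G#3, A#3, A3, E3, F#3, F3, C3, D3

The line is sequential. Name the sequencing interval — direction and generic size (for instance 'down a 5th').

The 3-note cells begin on C#4, A3, F3 — each down a 3rd from the last.
C#4 to A3 is down a 3rd.

down a 3rd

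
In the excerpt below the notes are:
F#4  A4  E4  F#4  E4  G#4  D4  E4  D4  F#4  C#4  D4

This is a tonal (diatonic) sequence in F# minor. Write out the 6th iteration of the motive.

The 4-note cells begin on F#4, E4, D4 — each down a 2nd from the last.
Continuing the starts: C#4 → B3 → A3.
So cell 6 is A3 C#4 G#3 A3.

A3 C#4 G#3 A3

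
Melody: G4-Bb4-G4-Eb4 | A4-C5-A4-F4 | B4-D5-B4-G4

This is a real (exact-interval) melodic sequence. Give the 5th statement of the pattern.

Unit = 4 notes; the statements start on G4, A4, B4, moving up a 2nd each time.
Continuing the starts: C#5 → D#5.
From D#5 the exact shape gives D#5 F#5 D#5 B4.

D#5 F#5 D#5 B4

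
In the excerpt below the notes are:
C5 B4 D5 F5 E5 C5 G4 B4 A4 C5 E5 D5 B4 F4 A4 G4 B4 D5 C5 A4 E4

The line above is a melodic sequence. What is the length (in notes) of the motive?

21 notes total. Splitting into 3 groups of 7:
C5 B4 D5 F5 E5 C5 G4 | B4 A4 C5 E5 D5 B4 F4 | A4 G4 B4 D5 C5 A4 E4
That's a consistent down a 2nd shift per cell, and no other grouping gives one.

7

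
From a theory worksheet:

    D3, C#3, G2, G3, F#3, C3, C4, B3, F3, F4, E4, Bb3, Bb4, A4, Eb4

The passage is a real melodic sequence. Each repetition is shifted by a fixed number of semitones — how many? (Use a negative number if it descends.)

5

Unit = 3 notes; the statements start on D3, G3, C4, F4, Bb4, moving up a 4th each time.
Counting half-steps from D3 to G3: 5.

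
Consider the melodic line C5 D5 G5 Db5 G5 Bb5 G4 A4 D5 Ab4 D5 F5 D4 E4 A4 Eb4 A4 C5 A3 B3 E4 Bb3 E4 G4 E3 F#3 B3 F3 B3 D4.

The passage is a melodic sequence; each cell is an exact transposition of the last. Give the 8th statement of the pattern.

C#2 D#2 G#2 D2 G#2 B2

The 6-note cells begin on C5, G4, D4, A3, E3 — each down a 4th from the last.
Continuing the starts: B2 → F#2 → C#2.
Statement 8 starts on C#2 and keeps the same exact contour: C#2 D#2 G#2 D2 G#2 B2.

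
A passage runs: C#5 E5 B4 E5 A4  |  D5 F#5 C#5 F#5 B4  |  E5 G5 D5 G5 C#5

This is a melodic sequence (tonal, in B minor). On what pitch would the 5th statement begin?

Unit = 5 notes; the statements start on C#5, D5, E5, moving up a 2nd each time.
Extending the heads up a 2nd: F#5 → G5.

G5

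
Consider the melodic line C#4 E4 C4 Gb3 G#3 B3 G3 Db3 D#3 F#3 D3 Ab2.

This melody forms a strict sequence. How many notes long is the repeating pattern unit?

4

There are 12 notes; a 4-note unit gives 3 cells:
C#4 E4 C4 Gb3 | G#3 B3 G3 Db3 | D#3 F#3 D3 Ab2
Every group is a transposition down a 4th of the one before; no shorter unit works.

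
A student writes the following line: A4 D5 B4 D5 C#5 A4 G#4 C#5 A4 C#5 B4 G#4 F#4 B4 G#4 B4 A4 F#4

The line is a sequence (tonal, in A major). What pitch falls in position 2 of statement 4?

With 6-note cells, note 2 of each statement runs D5, C#5, B4.
Each moves down a 2nd; the next is A4.

A4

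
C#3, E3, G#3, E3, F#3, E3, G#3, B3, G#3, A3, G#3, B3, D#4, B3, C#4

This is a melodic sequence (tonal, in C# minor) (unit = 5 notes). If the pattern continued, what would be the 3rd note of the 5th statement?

A4

With 5-note cells, note 3 of each statement runs G#3, B3, D#4.
Each moves up a 3rd. Continuing: F#4 → A4.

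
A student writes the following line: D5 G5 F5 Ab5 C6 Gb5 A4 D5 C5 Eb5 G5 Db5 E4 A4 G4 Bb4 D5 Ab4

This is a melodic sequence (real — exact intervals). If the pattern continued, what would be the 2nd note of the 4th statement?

E4

With 6-note cells, note 2 of each statement runs G5, D5, A4.
One more down a 4th gives E4.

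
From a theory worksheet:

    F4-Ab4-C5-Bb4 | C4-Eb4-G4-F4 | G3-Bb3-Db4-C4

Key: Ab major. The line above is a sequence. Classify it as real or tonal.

Every note is diatonic to Ab major.
Cell 1 has +4 semitones from note 2 to 3, but cell 3 has +3 — the interval quality changes while the contour stays the same, which is the hallmark of a tonal sequence.

tonal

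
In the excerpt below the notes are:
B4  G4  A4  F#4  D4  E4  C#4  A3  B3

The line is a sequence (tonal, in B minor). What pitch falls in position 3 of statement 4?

With 3-note cells, note 3 of each statement runs A4, E4, B3.
One more down a 4th gives F#3.

F#3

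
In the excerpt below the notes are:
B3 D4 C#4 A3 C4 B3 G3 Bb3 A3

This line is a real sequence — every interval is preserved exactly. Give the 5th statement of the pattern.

The 3-note cells begin on B3, A3, G3 — each down a 2nd from the last.
Extending down a 2nd: F3 → Eb3.
So cell 5 is Eb3 Gb3 F3.

Eb3 Gb3 F3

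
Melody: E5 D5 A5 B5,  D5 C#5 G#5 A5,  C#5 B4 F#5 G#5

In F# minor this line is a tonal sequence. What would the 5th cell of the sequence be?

With a 4-note motive the entries are E5, D5, C#5, each down a 2nd from the previous.
Carrying on: B4 → A4.
From A4 the diatonic shape gives A4 G#4 D5 E5.

A4 G#4 D5 E5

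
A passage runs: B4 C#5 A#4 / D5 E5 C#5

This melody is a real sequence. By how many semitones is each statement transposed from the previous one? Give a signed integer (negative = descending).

3

With a 3-note motive the entries are B4, D5, each up a 3rd from the previous.
Counting half-steps from B4 to D5: 3.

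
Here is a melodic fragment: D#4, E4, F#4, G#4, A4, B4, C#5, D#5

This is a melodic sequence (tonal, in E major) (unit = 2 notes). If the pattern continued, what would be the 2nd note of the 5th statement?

F#5

With 2-note cells, note 2 of each statement runs E4, G#4, B4, D#5.
One more up a 3rd gives F#5.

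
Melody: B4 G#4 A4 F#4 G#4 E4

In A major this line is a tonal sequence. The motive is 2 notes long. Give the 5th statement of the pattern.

E4 C#4

The 2-note cells begin on B4, A4, G#4 — each down a 2nd from the last.
Continuing the starts: F#4 → E4.
From E4 the diatonic shape gives E4 C#4.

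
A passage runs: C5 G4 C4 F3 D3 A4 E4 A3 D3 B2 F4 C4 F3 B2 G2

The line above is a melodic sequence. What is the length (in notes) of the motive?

5

15 notes total. Splitting into 3 groups of 5:
C5 G4 C4 F3 D3 | A4 E4 A3 D3 B2 | F4 C4 F3 B2 G2
That's a consistent down a 3rd shift per cell, and no other grouping gives one.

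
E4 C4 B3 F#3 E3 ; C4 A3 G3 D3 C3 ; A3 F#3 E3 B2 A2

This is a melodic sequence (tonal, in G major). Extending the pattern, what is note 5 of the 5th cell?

D2

The unit is 5 notes. Position-5 pitches of the 3 shown cells: E3, C3, A2.
Extending down a 3rd: F#2 → D2.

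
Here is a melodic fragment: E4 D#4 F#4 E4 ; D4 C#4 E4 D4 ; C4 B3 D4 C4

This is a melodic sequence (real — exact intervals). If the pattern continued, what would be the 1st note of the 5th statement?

With 4-note cells, note 1 of each statement runs E4, D4, C4.
Extending down a 2nd: Bb3 → Ab3.

Ab3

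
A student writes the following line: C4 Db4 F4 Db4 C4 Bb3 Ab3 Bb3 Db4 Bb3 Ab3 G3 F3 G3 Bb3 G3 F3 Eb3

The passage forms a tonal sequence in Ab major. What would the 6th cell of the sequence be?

G2 Ab2 C3 Ab2 G2 F2

Unit = 6 notes; the statements start on C4, Ab3, F3, moving down a 3rd each time.
Continuing the starts: Db3 → Bb2 → G2.
From G2 the diatonic shape gives G2 Ab2 C3 Ab2 G2 F2.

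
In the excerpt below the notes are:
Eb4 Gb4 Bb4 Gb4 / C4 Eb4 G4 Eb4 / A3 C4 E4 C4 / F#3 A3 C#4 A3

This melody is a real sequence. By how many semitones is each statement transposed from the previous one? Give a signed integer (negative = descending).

Unit = 4 notes; the statements start on Eb4, C4, A3, F#3, moving down a 3rd each time.
Eb4 to C4 spans -3 semitones.

-3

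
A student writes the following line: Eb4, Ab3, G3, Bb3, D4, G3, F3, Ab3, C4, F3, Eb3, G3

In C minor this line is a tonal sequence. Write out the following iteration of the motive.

With a 4-note motive the entries are Eb4, D4, C4, each down a 2nd from the previous.
So cell 4 is Bb3 Eb3 D3 F3.

Bb3 Eb3 D3 F3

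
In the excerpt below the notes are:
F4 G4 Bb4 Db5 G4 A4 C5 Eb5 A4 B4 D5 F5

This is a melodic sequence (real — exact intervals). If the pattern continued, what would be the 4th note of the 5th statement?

A5

Grouping in 4s, the 4th note of each cell is Db5, Eb5, F5.
Each moves up a 2nd. Continuing: G5 → A5.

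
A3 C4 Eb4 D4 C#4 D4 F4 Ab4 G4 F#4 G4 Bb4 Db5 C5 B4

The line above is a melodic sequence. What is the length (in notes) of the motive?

There are 15 notes; a 5-note unit gives 3 cells:
A3 C4 Eb4 D4 C#4 | D4 F4 Ab4 G4 F#4 | G4 Bb4 Db5 C5 B4
Every group is a transposition up a 4th of the one before; no shorter unit works.

5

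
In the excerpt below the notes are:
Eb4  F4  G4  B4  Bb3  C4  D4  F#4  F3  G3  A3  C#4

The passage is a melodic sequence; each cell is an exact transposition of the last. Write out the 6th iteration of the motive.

D2 E2 F#2 A#2

With a 4-note motive the entries are Eb4, Bb3, F3, each down a 4th from the previous.
Extending down a 4th: C3 → G2 → D2.
So cell 6 is D2 E2 F#2 A#2.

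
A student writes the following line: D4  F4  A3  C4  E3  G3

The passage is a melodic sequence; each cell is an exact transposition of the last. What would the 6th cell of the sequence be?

C#2 E2

With a 2-note motive the entries are D4, A3, E3, each down a 4th from the previous.
Carrying on: B2 → F#2 → C#2.
Statement 6 starts on C#2 and keeps the same exact contour: C#2 E2.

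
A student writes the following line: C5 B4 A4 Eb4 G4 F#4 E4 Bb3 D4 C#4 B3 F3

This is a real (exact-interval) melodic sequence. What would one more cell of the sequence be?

With a 4-note motive the entries are C5, G4, D4, each down a 4th from the previous.
From A3 the exact shape gives A3 G#3 F#3 C3.

A3 G#3 F#3 C3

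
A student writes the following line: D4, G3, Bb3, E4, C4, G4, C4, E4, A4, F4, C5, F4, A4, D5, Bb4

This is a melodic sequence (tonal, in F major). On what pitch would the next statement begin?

The 5-note cells begin on D4, G4, C5 — each up a 4th from the last.
One more step up a 4th gives F5.

F5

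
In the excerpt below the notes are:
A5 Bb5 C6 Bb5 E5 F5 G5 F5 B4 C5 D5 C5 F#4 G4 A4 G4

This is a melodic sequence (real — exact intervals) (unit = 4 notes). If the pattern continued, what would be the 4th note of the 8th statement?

The unit is 4 notes. Position-4 pitches of the 4 shown cells: Bb5, F5, C5, G4.
Extending down a 4th: D4 → A3 → E3 → B2.

B2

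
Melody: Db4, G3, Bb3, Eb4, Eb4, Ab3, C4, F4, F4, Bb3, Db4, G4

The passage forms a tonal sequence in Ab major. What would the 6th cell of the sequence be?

Taking 4-note groups, the heads are Db4, Eb4, F4: the pattern moves up a 2nd.
Carrying on: G4 → Ab4 → Bb4.
Statement 6 starts on Bb4 and keeps the same diatonic contour: Bb4 Eb4 G4 C5.

Bb4 Eb4 G4 C5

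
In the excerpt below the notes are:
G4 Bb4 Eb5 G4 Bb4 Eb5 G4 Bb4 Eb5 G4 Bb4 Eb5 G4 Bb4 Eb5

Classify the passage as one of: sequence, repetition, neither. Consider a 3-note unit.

Each 3-note cell is identical (G4 Bb4 Eb5), restated at the same pitch.

repetition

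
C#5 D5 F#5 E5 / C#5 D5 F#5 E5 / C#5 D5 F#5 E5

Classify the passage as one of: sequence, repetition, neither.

repetition

Each 4-note cell is identical (C#5 D5 F#5 E5), restated at the same pitch.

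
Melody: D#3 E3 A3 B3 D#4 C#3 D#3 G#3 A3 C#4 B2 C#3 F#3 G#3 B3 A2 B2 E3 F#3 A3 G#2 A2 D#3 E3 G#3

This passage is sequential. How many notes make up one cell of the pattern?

Try groups of 5 (5 cells in 25 notes):
D#3 E3 A3 B3 D#4 | C#3 D#3 G#3 A3 C#4 | B2 C#3 F#3 G#3 B3 | A2 B2 E3 F#3 A3 | G#2 A2 D#3 E3 G#3
Every group is a transposition down a 2nd of the one before; no shorter unit works.

5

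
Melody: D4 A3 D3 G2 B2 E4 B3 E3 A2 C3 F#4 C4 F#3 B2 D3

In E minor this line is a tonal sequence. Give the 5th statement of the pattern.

A4 E4 A3 D3 F#3

Unit = 5 notes; the statements start on D4, E4, F#4, moving up a 2nd each time.
Carrying on: G4 → A4.
From A4 the diatonic shape gives A4 E4 A3 D3 F#3.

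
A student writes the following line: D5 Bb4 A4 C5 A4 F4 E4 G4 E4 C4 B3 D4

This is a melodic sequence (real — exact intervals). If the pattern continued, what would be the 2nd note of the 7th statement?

With 4-note cells, note 2 of each statement runs Bb4, F4, C4.
Carrying that down a 4th forward: G3 → D3 → A2 → E2.

E2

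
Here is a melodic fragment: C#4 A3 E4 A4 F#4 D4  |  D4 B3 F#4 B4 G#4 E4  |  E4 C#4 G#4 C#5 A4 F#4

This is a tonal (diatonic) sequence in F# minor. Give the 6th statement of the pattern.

Unit = 6 notes; the statements start on C#4, D4, E4, moving up a 2nd each time.
Extending up a 2nd: F#4 → G#4 → A4.
Statement 6 starts on A4 and keeps the same diatonic contour: A4 F#4 C#5 F#5 D5 B4.

A4 F#4 C#5 F#5 D5 B4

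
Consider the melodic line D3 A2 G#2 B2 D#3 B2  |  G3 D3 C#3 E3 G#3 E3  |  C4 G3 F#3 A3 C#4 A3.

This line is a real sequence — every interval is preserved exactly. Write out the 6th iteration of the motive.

Eb5 Bb4 A4 C5 E5 C5

Unit = 6 notes; the statements start on D3, G3, C4, moving up a 4th each time.
Carrying on: F4 → Bb4 → Eb5.
Statement 6 starts on Eb5 and keeps the same exact contour: Eb5 Bb4 A4 C5 E5 C5.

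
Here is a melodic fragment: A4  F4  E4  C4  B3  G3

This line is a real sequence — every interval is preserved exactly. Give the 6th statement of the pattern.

With a 2-note motive the entries are A4, E4, B3, each down a 4th from the previous.
Extending down a 4th: F#3 → C#3 → G#2.
From G#2 the exact shape gives G#2 E2.

G#2 E2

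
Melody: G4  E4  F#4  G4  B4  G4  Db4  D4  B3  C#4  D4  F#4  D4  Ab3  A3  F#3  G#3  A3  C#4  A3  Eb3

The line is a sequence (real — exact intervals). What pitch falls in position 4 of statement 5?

With 7-note cells, note 4 of each statement runs G4, D4, A3.
Carrying that down a 4th forward: E3 → B2.

B2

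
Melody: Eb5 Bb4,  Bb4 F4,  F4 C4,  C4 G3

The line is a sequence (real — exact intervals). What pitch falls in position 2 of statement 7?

Grouping in 2s, the 2nd note of each cell is Bb4, F4, C4, G3.
Extending down a 4th: D3 → A2 → E2.

E2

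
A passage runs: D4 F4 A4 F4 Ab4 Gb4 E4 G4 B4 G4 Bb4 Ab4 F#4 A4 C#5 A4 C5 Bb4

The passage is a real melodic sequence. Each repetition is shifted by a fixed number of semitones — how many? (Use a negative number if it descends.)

Taking 6-note groups, the heads are D4, E4, F#4: the pattern moves up a 2nd.
D4→E4 is 64 − 62 = 2 semitones.

2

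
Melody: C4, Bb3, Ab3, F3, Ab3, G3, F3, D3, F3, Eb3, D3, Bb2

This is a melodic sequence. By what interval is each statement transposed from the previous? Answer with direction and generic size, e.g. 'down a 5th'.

down a 3rd

Taking 4-note groups, the heads are C4, Ab3, F3: the pattern moves down a 3rd.
C4 to Ab3 is down a 3rd.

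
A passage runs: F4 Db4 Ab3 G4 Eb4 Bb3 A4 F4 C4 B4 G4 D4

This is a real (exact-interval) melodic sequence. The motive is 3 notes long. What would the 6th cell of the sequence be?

D#5 B4 F#4

With a 3-note motive the entries are F4, G4, A4, B4, each up a 2nd from the previous.
Carrying on: C#5 → D#5.
From D#5 the exact shape gives D#5 B4 F#4.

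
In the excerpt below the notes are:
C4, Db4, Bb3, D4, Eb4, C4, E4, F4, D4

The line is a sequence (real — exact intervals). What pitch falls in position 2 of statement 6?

With 3-note cells, note 2 of each statement runs Db4, Eb4, F4.
Carrying that up a 2nd forward: G4 → A4 → B4.

B4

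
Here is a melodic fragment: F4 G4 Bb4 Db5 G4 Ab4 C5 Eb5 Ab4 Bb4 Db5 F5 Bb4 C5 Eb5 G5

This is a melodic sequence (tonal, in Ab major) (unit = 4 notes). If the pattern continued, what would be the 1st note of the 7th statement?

Eb5

The unit is 4 notes. Position-1 pitches of the 4 shown cells: F4, G4, Ab4, Bb4.
Carrying that up a 2nd forward: C5 → Db5 → Eb5.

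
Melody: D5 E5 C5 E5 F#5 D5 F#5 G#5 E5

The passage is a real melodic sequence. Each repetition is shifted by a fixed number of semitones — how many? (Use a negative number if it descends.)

With a 3-note motive the entries are D5, E5, F#5, each up a 2nd from the previous.
D5→E5 is 76 − 74 = 2 semitones.

2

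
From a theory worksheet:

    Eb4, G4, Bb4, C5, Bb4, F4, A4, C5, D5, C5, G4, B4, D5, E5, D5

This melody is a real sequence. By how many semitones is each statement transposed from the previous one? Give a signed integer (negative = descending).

Taking 5-note groups, the heads are Eb4, F4, G4: the pattern moves up a 2nd.
Eb4 to F4 spans +2 semitones.

2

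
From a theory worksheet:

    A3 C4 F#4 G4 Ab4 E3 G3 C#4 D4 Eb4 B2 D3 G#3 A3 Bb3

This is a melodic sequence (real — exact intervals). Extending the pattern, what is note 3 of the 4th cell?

With 5-note cells, note 3 of each statement runs F#4, C#4, G#3.
From G#3, down a 4th gives D#3.

D#3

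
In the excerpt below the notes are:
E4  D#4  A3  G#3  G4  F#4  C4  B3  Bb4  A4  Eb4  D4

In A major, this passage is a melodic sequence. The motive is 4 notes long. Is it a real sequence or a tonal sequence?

Each cell has the same semitone pattern (-1, -6, -1) — intervals are preserved exactly.
And D#4 lies outside A major, so the sequence is real rather than tonal.

real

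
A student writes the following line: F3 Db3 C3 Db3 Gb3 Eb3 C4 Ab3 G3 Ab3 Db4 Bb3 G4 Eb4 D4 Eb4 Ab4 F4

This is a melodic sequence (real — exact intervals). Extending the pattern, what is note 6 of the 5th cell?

G5

Grouping in 6s, the 6th note of each cell is Eb3, Bb3, F4.
Extending up a 5th: C5 → G5.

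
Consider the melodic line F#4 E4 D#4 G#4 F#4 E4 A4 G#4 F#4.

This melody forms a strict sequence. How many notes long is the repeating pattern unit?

9 notes total. Splitting into 3 groups of 3:
F#4 E4 D#4 | G#4 F#4 E4 | A4 G#4 F#4
Each cell is the previous one up a 2nd — so the unit is 3 notes.

3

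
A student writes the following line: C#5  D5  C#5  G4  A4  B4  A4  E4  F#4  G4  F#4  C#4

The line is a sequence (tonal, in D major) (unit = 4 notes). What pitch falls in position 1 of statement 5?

The unit is 4 notes. Position-1 pitches of the 3 shown cells: C#5, A4, F#4.
Extending down a 3rd: D4 → B3.

B3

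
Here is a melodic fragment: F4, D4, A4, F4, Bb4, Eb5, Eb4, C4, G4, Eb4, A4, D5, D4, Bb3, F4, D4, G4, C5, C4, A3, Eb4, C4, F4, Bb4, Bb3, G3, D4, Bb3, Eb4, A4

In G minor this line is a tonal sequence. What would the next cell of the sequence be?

Taking 6-note groups, the heads are F4, Eb4, D4, C4, Bb3: the pattern moves down a 2nd.
So cell 6 is A3 F3 C4 A3 D4 G4.

A3 F3 C4 A3 D4 G4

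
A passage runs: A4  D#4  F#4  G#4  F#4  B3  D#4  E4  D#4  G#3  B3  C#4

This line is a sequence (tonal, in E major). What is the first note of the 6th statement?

The 4-note cells begin on A4, F#4, D#4 — each down a 3rd from the last.
Continuing: B3 → G#3 → E3. Statement 6 starts on E3.

E3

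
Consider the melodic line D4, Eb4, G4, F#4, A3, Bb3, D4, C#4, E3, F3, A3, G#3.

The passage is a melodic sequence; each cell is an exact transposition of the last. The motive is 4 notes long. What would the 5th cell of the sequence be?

The 4-note cells begin on D4, A3, E3 — each down a 4th from the last.
Extending down a 4th: B2 → F#2.
So cell 5 is F#2 G2 B2 A#2.

F#2 G2 B2 A#2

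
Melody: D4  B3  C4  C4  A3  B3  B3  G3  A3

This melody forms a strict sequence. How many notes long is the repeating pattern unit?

3

There are 9 notes; a 3-note unit gives 3 cells:
D4 B3 C4 | C4 A3 B3 | B3 G3 A3
Every group is a transposition down a 2nd of the one before; no shorter unit works.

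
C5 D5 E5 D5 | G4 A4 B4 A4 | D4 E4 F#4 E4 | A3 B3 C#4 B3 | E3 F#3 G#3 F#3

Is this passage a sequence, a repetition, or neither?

Each 4-note cell is the previous one transposed down a 4th.

sequence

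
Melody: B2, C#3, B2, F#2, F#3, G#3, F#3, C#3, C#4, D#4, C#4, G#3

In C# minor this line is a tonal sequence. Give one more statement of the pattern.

G#4 A4 G#4 D#4

With a 4-note motive the entries are B2, F#3, C#4, each up a 5th from the previous.
Statement 4 starts on G#4 and keeps the same diatonic contour: G#4 A4 G#4 D#4.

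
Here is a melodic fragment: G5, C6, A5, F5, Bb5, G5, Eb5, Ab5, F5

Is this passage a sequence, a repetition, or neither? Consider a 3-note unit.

sequence

Each 3-note cell is the previous one transposed down a 2nd.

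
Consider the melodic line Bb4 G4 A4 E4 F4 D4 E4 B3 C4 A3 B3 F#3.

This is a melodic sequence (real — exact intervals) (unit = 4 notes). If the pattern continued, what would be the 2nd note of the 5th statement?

Grouping in 4s, the 2nd note of each cell is G4, D4, A3.
Extending down a 4th: E3 → B2.

B2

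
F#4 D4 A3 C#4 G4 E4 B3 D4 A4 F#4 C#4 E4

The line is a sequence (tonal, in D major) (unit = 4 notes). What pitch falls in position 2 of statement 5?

A4

Grouping in 4s, the 2nd note of each cell is D4, E4, F#4.
Extending up a 2nd: G4 → A4.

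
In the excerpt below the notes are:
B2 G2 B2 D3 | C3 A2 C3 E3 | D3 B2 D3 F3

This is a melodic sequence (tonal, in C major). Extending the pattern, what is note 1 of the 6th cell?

G3

Grouping in 4s, the 1st note of each cell is B2, C3, D3.
Each moves up a 2nd. Continuing: E3 → F3 → G3.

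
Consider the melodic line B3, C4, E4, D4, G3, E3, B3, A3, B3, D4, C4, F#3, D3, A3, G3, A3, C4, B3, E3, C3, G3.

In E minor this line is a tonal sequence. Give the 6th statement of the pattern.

D3 E3 G3 F#3 B2 G2 D3

Taking 7-note groups, the heads are B3, A3, G3: the pattern moves down a 2nd.
Carrying on: F#3 → E3 → D3.
So cell 6 is D3 E3 G3 F#3 B2 G2 D3.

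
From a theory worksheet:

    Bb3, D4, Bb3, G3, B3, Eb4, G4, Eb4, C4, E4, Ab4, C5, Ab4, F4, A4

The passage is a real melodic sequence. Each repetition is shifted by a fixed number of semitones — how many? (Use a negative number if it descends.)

5

Taking 5-note groups, the heads are Bb3, Eb4, Ab4: the pattern moves up a 4th.
Bb3→Eb4 is 63 − 58 = 5 semitones.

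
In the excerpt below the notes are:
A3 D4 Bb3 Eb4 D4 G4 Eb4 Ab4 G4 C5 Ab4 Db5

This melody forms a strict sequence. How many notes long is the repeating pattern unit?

4

12 notes total. Splitting into 3 groups of 4:
A3 D4 Bb3 Eb4 | D4 G4 Eb4 Ab4 | G4 C5 Ab4 Db5
Every group is a transposition up a 4th of the one before; no shorter unit works.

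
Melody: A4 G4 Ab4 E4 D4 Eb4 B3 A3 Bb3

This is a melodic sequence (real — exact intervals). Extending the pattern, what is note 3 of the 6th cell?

G2

Grouping in 3s, the 3rd note of each cell is Ab4, Eb4, Bb3.
Carrying that down a 4th forward: F3 → C3 → G2.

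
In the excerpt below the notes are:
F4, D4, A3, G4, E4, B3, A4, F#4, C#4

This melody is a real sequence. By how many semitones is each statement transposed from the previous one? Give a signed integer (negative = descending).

2

Unit = 3 notes; the statements start on F4, G4, A4, moving up a 2nd each time.
F4→G4 is 67 − 65 = 2 semitones.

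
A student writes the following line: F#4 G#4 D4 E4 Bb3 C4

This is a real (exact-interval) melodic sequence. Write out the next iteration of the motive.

Unit = 2 notes; the statements start on F#4, D4, Bb3, moving down a 3rd each time.
Statement 4 starts on Gb3 and keeps the same exact contour: Gb3 Ab3.

Gb3 Ab3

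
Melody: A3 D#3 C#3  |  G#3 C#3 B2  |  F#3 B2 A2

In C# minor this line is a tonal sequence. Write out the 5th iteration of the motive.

D#3 G#2 F#2

The 3-note cells begin on A3, G#3, F#3 — each down a 2nd from the last.
Carrying on: E3 → D#3.
Statement 5 starts on D#3 and keeps the same diatonic contour: D#3 G#2 F#2.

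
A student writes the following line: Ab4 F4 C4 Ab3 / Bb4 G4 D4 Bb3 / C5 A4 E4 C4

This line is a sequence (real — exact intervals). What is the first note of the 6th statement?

F#5

Unit = 4 notes; the statements start on Ab4, Bb4, C5, moving up a 2nd each time.
Continuing: D5 → E5 → F#5. Statement 6 starts on F#5.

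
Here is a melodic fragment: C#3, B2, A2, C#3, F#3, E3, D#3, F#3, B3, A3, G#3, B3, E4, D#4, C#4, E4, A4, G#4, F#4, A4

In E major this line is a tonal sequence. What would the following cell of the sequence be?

With a 4-note motive the entries are C#3, F#3, B3, E4, A4, each up a 4th from the previous.
So cell 6 is D#5 C#5 B4 D#5.

D#5 C#5 B4 D#5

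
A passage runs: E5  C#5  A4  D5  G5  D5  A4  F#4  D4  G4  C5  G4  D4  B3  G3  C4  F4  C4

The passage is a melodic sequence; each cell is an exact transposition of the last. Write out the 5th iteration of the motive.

With a 6-note motive the entries are E5, A4, D4, each down a 5th from the previous.
Carrying on: G3 → C3.
Statement 5 starts on C3 and keeps the same exact contour: C3 A2 F2 Bb2 Eb3 Bb2.

C3 A2 F2 Bb2 Eb3 Bb2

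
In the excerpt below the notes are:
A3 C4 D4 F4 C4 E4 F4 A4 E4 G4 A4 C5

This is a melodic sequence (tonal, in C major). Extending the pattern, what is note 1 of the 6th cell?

D5

Grouping in 4s, the 1st note of each cell is A3, C4, E4.
Each moves up a 3rd. Continuing: G4 → B4 → D5.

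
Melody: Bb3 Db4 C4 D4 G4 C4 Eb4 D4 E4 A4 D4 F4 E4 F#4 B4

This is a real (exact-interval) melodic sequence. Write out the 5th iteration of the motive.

The 5-note cells begin on Bb3, C4, D4 — each up a 2nd from the last.
Carrying on: E4 → F#4.
Statement 5 starts on F#4 and keeps the same exact contour: F#4 A4 G#4 A#4 D#5.

F#4 A4 G#4 A#4 D#5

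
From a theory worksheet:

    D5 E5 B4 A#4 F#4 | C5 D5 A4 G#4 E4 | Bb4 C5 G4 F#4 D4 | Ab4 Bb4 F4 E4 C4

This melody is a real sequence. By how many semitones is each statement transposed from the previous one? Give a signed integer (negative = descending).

-2

The 5-note cells begin on D5, C5, Bb4, Ab4 — each down a 2nd from the last.
D5 to C5 spans -2 semitones.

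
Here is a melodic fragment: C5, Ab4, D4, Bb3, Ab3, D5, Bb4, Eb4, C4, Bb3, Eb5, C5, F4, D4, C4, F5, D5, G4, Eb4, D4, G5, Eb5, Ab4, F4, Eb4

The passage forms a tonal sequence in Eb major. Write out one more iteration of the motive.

With a 5-note motive the entries are C5, D5, Eb5, F5, G5, each up a 2nd from the previous.
From Ab5 the diatonic shape gives Ab5 F5 Bb4 G4 F4.

Ab5 F5 Bb4 G4 F4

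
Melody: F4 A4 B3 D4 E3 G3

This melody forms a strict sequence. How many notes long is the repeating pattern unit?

2

There are 6 notes; a 2-note unit gives 3 cells:
F4 A4 | B3 D4 | E3 G3
Each cell is the previous one down a 5th — so the unit is 2 notes.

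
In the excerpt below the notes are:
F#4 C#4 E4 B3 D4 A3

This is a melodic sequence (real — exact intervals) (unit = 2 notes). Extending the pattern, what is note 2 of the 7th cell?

Db3

With 2-note cells, note 2 of each statement runs C#4, B3, A3.
Each moves down a 2nd. Continuing: G3 → F3 → Eb3 → Db3.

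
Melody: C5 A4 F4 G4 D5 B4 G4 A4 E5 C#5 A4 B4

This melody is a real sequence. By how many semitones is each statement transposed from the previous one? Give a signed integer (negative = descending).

Unit = 4 notes; the statements start on C5, D5, E5, moving up a 2nd each time.
Counting half-steps from C5 to D5: 2.

2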